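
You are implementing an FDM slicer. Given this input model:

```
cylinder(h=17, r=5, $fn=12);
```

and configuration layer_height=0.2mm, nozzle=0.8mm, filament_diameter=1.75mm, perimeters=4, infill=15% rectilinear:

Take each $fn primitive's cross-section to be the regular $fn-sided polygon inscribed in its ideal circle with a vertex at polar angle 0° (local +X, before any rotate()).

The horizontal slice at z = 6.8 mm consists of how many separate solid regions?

At z = 6.8 mm: the r=5 cylinder contributes a regular 12-gon of circumradius 5. The result has 1 disconnected region.

1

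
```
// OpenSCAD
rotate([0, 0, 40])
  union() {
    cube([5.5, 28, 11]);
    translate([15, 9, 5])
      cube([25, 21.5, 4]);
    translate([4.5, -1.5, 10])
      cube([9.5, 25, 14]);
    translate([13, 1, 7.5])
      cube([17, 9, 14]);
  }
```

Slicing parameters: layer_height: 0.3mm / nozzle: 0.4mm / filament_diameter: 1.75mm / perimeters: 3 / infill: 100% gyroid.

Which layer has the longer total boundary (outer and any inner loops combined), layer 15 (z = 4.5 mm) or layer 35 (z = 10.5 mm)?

Layer 15 (z = 4.5): the 5.5×28 cube contributes its full rectangle (perimeter 67.00 mm); the cube at (15, 9) does not reach this height (z outside [5, 9]); the cube at (4.5, -1.5) is not intersected at this z (z outside [10, 24]); the cube at (13, 1) is absent (z outside [7.5, 21.5]); Taking the union: only the 5.5×28 cube is present, so the union is just that shape — boundary = 67.00 mm; (whole slice rotated 40° about Z — lengths, areas and connectivity unchanged). So its perimeter = 67.00 mm. Layer 35 (z = 10.5): the cube is present — its section is the full 5.5×28 rectangle (perimeter 67.00 mm); the cube at (15, 9) is absent (z outside [5, 9]); the cube at (4.5, -1.5) (footprint 9.5×25) is included at this height (perimeter 69.00 mm); the cube at (13, 1) is present — its section is the full 17×9 rectangle (perimeter 52.00 mm); Merging all regions: the regions partially overlap (shared area 32.50 mm²), so the edge portions inside another operand are dropped and the merged outline is re-measured after clipping — boundary = 119.00 mm; (whole slice rotated 40° about Z — lengths, areas and connectivity unchanged). So its perimeter = 119.00 mm. Layer 35 is larger (119.00 vs 67.00 mm).

layer 35 (z = 10.5 mm)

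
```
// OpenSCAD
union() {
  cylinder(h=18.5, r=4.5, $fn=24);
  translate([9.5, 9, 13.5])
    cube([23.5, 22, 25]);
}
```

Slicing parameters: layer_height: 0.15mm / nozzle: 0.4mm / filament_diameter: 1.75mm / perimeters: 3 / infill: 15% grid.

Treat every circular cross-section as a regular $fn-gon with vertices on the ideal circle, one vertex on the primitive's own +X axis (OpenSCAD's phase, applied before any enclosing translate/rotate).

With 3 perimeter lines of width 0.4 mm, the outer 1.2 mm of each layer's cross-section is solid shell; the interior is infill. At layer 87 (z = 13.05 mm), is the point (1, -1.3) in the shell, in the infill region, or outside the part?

At z = 13.05 mm: the r=4.5 cylinder gives a regular 24-gon of circumradius 4.5 (constant along its height); the cube at (9.5, 9) does not reach this height (z outside [13.5, 38.5]); Combining (union): only the r=4.5 cylinder is present, so the union is just that shape — 1 connected region. Overall, the cross-section is a single solid region. The nearest boundary edge runs (2.25, -3.90)→(3.18, -3.18); distance from the point to it = 2.82 mm. The point is inside the cross-section and 2.82 mm from the nearest boundary — more than the 1.2 mm shell width (3 × 0.4), so it's in the infill interior.

infill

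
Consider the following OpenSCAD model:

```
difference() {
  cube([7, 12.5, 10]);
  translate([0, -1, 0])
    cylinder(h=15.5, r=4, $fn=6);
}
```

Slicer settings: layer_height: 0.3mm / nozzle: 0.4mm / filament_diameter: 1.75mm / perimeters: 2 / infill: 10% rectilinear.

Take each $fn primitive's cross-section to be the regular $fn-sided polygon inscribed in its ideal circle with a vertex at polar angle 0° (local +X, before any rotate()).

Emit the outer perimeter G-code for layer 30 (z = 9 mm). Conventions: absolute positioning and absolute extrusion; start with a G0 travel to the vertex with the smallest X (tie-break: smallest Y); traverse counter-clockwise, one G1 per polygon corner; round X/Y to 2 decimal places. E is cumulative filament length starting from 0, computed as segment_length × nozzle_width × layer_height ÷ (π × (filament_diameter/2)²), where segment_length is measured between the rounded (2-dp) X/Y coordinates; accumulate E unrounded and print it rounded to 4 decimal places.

G0 X0.00 Y2.46 Z9.00
G1 X2.00 Y2.46 E0.0998
G1 X3.42 Y0.00 E0.2415
G1 X7.00 Y0.00 E0.4201
G1 X7.00 Y12.50 E1.0437
G1 X0.00 Y12.50 E1.3930
G1 X0.00 Y2.46 E1.8939

At z = 9 mm: the cube is present — its section is the full 7×12.5 rectangle; the r=4 cylinder at (0, -1) contributes a regular 6-gon of circumradius 4; After the difference (first − rest): starting from the 7×12.5 cube, the r=4 cylinder at (0, -1) partially overlaps it — only the 6.68 mm² overlap (of its 41.57 mm²) is removed, clipping the outline — 1 connected region. The outline is a single polygon with 6 vertices. Extrusion per mm of travel: 0.4 × 0.3 / (π × 0.875²) = 0.049890. Accumulating E over each segment gives final E = 1.8939.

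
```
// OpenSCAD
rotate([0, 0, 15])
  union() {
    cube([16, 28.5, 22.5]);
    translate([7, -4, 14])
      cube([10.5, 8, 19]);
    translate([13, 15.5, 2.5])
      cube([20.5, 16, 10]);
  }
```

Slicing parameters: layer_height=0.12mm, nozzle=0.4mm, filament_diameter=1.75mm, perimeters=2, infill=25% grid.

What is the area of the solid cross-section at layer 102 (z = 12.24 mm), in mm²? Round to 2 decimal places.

745.00 mm²

At z = 12.24 mm: the cube is present — its section is the full 16×28.5 rectangle (area 456.00 mm²); the cube at (7, -4) does not reach this height (z outside [14, 33]); the cube at (13, 15.5) (footprint 20.5×16) is included at this height (area 328.00 mm²); Taking the union: the regions partially overlap — summed areas 784.00 mm² minus the doubly-counted overlap 39.00 mm² gives 745.00 mm² — area = 745.00 mm²; (whole slice rotated 15° about Z — lengths, areas and connectivity unchanged). Overall, the cross-section is a single solid region. Net area = 745.00 mm².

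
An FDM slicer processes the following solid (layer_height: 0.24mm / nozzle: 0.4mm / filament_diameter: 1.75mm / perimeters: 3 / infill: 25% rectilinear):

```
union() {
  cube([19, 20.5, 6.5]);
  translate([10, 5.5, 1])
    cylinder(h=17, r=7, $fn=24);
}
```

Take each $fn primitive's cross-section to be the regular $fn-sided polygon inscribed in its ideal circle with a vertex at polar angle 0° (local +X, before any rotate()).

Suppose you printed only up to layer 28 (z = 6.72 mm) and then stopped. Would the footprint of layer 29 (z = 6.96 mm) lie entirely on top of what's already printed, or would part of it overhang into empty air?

Compare the two slices. At z = 6.72: the cube is absent (z outside [0, 6.5]); the r=7 cylinder at (10, 5.5) gives a regular 24-gon of circumradius 7 (constant along its height) (area = (24/2)·7.000²·sin(360°/24) = 152.19 mm²); Merging all regions: only the r=7 cylinder at (10, 5.5) is present, so the union is just that shape — area = 152.19 mm². At z = 6.96: the cube is absent (z outside [0, 6.5]); the r=7 cylinder at (10, 5.5) contributes a regular 24-gon of circumradius 7 (area = (24/2)·7.000²·sin(360°/24) = 152.19 mm²); Merging all regions: only the r=7 cylinder at (10, 5.5) is present, so the union is just that shape — area = 152.19 mm². Checking containment: the cross-section at z = 6.96 is a subset of the cross-section at z = 6.72.

entirely on top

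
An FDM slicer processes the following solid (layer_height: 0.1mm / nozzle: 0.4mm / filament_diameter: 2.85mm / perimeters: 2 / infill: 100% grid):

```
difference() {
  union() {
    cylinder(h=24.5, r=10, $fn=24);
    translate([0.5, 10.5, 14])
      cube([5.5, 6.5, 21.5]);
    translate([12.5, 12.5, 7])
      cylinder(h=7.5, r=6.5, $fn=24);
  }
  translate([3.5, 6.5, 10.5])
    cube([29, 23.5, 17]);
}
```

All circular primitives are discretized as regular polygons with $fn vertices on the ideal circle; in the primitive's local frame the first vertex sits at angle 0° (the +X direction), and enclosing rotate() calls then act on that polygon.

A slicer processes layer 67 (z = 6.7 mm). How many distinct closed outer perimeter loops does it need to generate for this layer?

At z = 6.7 mm: the r=10 cylinder gives a regular 24-gon of circumradius 10 (constant along its height); the cube at (0.5, 10.5) is absent (z outside [14, 35.5]); the cylinder at (12.5, 12.5) is absent (z outside [7, 14.5]); Merging all regions: only the r=10 cylinder is present, so the union is just that shape — 1 connected region; the cube at (3.5, 6.5) is absent (z outside [10.5, 27.5]); Taking the first minus the rest: none of the subtracted shapes is present at this height, so that combined region is unchanged — 1 connected region. The result has 1 disconnected region.

1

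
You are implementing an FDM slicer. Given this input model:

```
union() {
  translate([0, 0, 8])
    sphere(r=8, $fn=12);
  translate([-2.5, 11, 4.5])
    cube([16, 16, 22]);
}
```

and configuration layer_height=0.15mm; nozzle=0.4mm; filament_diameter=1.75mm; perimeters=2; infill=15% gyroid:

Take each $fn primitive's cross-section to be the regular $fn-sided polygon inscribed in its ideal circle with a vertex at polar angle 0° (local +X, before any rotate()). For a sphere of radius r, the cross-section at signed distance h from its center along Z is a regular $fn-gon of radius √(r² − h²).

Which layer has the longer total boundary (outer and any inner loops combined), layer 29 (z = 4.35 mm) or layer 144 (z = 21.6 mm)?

Layer 29 (z = 4.35): the r=8 sphere slices to a regular 12-gon of circumradius 7.119 (√(r²−h²) with h=3.65 from center) (perimeter = 2·12·7.119·sin(180°/12) = 44.22 mm); the cube at (-2.5, 11) is absent (z outside [4.5, 26.5]); Combining (union): only the r=8 sphere is present, so the union is just that shape — boundary = 44.22 mm. So its perimeter = 44.22 mm. Layer 144 (z = 21.6): the sphere does not reach this height (|z−center|=13.600 > r=8); the cube at (-2.5, 11) (footprint 16×16) is included at this height (perimeter 64.00 mm); Combining (union): only the 16×16 cube at (-2.5, 11) is present, so the union is just that shape — boundary = 64.00 mm. So its perimeter = 64.00 mm. Layer 144 is larger (64.00 vs 44.22 mm).

layer 144 (z = 21.6 mm)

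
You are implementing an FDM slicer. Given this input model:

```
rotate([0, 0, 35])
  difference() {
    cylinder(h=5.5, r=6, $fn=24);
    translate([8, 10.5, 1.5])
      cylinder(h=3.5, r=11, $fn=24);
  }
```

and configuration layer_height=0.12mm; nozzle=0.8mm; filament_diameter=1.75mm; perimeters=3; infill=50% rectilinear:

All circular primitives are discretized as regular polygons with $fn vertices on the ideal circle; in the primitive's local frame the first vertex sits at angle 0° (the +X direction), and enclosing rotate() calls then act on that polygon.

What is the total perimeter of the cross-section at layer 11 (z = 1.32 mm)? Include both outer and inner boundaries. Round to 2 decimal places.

37.59 mm

At z = 1.32 mm: the cylinder: section is a regular 24-gon, circumradius r=6 (perimeter = 2·24·6.000·sin(180°/24) = 37.59 mm); the cylinder at (8, 10.5) is not intersected at this z (z outside [1.5, 5]); Subtracting the remaining from the first: none of the subtracted shapes is present at this height, so the r=6 cylinder is unchanged — boundary = 37.59 mm; (rotated 35° about Z; rotation is an isometry so areas/perimeters/island counts are preserved). Overall, the cross-section is a single solid region. Total boundary length (outer) = 37.59 mm.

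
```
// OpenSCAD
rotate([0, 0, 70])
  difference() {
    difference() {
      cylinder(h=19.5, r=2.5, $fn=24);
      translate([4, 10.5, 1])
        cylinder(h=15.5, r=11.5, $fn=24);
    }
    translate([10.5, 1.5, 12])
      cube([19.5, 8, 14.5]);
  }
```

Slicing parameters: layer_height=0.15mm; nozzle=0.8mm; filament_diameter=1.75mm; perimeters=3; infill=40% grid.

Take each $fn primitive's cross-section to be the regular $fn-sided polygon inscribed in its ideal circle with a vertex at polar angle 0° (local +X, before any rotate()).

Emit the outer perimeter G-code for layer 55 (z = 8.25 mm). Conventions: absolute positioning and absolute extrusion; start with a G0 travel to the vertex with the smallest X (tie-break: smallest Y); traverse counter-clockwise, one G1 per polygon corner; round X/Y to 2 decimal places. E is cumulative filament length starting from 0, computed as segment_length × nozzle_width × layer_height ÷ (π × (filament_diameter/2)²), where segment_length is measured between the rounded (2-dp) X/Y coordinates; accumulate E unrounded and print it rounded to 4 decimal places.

G0 X-1.68 Y-1.82 Z8.25
G1 X-1.43 Y-2.05 E0.0169
G1 X-0.86 Y-2.35 E0.0491
G1 X-0.22 Y-2.49 E0.0818
G1 X0.43 Y-2.46 E0.1142
G1 X1.06 Y-2.27 E0.1471
G1 X1.61 Y-1.92 E0.1796
G1 X2.05 Y-1.43 E0.2124
G1 X2.35 Y-0.86 E0.2446
G1 X2.49 Y-0.22 E0.2773
G1 X2.46 Y0.43 E0.3097
G1 X2.27 Y1.06 E0.3426
G1 X1.92 Y1.61 E0.3751
G1 X1.54 Y1.95 E0.4005
G1 X0.92 Y0.75 E0.4679
G1 X-1.11 Y-1.46 E0.6176
G1 X-1.68 Y-1.82 E0.6513

At z = 8.25 mm: the r=2.5 cylinder contributes a regular 24-gon of circumradius 2.5; the r=11.5 cylinder at (4, 10.5) contributes a regular 24-gon of circumradius 11.5; Taking the first minus the rest: starting from the r=2.5 cylinder, the r=11.5 cylinder at (4, 10.5) partially overlaps it — only the 10.27 mm² overlap (of its 410.75 mm²) is removed, clipping the outline — 1 connected region; the cube at (10.5, 1.5) is absent (z outside [12, 26.5]); Subtracting the remaining from the first: none of the subtracted shapes is present at this height, so the result so far is unchanged — 1 connected region; (rotated 70° about Z; rotation is an isometry so areas/perimeters/island counts are preserved). The outline is a single polygon with 16 vertices. Extrusion per mm of travel: 0.8 × 0.15 / (π × 0.875²) = 0.049890. Accumulating E over each segment gives final E = 0.6513.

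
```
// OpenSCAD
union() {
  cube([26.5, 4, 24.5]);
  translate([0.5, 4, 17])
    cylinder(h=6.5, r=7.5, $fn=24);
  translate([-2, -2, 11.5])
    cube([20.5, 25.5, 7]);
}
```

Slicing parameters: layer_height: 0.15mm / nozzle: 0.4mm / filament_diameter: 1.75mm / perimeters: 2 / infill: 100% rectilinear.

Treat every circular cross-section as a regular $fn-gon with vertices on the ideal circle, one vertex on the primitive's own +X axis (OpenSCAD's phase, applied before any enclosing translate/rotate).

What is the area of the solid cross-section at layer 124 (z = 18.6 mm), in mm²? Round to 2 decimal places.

At z = 18.6 mm: the cube (footprint 26.5×4) is included at this height (area 106.00 mm²); the r=7.5 cylinder at (0.5, 4) gives a regular 24-gon of circumradius 7.5 (constant along its height) (area = (24/2)·7.500²·sin(360°/24) = 174.70 mm²); the cube at (-2, -2) does not reach this height (z outside [11.5, 18.5]); Taking the union: the regions partially overlap — summed areas 280.70 mm² minus the doubly-counted overlap 30.34 mm² gives 250.37 mm² — area = 250.37 mm². Overall, the cross-section is a single solid region. Net area = 250.37 mm².

250.37 mm²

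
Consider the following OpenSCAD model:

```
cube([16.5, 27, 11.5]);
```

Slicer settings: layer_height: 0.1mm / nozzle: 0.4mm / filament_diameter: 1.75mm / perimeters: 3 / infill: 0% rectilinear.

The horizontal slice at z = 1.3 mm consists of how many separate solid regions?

At z = 1.3 mm: the 16.5×27 cube contributes its full rectangle. The result has 1 disconnected region.

1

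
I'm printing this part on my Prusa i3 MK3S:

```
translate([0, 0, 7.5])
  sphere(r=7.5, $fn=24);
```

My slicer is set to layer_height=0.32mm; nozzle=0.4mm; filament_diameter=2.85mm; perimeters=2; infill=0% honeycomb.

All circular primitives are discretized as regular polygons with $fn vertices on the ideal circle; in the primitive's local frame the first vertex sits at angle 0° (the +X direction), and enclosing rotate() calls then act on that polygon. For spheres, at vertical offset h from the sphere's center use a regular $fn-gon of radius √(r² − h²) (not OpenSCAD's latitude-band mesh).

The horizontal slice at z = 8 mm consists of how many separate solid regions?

1

At z = 8 mm: the r=7.5 sphere slices to a regular 24-gon of circumradius 7.483 (√(r²−h²) with h=0.5 from center). The result has 1 disconnected region.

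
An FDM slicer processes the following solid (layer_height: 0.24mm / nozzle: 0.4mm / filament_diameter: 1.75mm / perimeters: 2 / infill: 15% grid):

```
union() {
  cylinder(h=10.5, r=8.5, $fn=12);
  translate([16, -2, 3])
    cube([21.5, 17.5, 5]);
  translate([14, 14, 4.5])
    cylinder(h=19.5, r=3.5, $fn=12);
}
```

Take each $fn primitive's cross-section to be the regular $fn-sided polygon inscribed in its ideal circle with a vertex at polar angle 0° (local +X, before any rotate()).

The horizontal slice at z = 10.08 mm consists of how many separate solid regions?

At z = 10.08 mm: the cylinder: section is a regular 12-gon, circumradius r=8.5; the cube at (16, -2) does not reach this height (z outside [3, 8]); the cylinder at (14, 14): section is a regular 12-gon, circumradius r=3.5; Merging all regions: the 2 present regions are separate (no shared area or edge), so areas and boundary lengths simply add and each stays a separate island — 2 connected regions. The result has 2 disconnected regions.

2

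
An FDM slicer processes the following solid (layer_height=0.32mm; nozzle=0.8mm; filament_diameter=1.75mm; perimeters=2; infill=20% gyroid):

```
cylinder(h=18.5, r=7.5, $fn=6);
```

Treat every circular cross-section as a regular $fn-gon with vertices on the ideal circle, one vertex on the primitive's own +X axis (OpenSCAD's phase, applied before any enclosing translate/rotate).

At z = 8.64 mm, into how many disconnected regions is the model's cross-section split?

At z = 8.64 mm: the cylinder: section is a regular 6-gon, circumradius r=7.5. The result has 1 disconnected region.

1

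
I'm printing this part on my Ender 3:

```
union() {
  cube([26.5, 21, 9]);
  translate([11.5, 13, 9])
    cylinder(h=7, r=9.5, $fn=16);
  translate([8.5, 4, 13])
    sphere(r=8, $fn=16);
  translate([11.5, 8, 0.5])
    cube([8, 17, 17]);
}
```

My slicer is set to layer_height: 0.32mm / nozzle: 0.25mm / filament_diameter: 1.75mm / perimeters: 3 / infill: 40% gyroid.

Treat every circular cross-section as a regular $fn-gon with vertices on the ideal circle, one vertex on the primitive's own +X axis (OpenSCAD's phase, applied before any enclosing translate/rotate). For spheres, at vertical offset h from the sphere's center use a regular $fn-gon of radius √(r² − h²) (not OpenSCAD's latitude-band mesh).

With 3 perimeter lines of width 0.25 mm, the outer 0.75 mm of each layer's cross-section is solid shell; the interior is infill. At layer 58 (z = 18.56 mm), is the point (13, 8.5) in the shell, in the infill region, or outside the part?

outside

At z = 18.56 mm: the cube is absent (z outside [0, 9]); the cylinder at (11.5, 13) is not intersected at this z (z outside [9, 16]); the r=8 sphere at (8.5, 4) contributes a regular 16-gon of circumradius √(8²−5.56²) = 5.752; the cube at (11.5, 8) is not intersected at this z (z outside [0.5, 17.5]); Merging all regions: only the r=8 sphere at (8.5, 4) is present, so the union is just that shape — 1 connected region. Overall, the cross-section is a single solid region. The nearest boundary edge runs (13.81, 6.20)→(12.57, 8.07); distance from the point to it = 0.61 mm. The point is not inside any of the regions above, so it lies outside the cross-section (0.61 mm from the nearest boundary).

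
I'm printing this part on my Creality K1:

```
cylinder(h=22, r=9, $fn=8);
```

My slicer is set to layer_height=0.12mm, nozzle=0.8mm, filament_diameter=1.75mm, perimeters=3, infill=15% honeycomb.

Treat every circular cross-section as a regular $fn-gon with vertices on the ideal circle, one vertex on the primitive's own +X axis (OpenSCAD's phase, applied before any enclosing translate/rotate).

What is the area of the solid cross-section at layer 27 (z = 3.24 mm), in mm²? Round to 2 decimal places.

229.10 mm²

At z = 3.24 mm: the cylinder: section is a regular 8-gon, circumradius r=9 (area = (8/2)·9.000²·sin(360°/8) = 229.10 mm²). Overall, the cross-section is a single solid region. Net area = 229.10 mm².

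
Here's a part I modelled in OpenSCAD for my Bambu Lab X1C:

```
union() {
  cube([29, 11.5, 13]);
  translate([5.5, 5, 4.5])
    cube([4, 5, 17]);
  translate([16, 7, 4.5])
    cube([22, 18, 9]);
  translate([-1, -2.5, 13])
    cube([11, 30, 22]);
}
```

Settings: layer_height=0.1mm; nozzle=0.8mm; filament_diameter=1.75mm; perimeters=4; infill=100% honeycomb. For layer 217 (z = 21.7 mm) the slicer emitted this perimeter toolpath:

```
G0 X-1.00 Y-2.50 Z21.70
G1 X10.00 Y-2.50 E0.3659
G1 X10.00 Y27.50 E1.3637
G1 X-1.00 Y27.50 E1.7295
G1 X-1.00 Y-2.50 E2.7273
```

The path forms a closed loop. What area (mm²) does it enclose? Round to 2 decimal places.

330.00 mm²

Apply the shoelace formula to the sequence of (X, Y) vertices; enclosed area = 330.00 mm².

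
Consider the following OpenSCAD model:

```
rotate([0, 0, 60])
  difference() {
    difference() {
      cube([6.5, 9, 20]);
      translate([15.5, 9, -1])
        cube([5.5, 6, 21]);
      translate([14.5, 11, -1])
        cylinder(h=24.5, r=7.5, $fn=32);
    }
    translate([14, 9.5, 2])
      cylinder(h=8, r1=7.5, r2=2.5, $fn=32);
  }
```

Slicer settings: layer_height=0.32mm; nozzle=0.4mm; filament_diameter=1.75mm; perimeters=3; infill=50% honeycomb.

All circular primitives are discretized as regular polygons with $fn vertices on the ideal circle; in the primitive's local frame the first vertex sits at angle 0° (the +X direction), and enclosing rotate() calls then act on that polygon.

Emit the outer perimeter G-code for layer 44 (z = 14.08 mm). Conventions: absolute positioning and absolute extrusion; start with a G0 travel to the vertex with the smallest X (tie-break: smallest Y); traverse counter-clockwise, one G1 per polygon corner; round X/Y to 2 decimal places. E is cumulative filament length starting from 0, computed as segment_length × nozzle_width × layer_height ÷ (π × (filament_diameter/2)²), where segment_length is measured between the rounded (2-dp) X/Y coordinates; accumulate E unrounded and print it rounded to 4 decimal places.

G0 X-7.79 Y4.50 Z14.08
G1 X0.00 Y0.00 E0.4788
G1 X3.25 Y5.63 E0.8247
G1 X-4.54 Y10.13 E1.3034
G1 X-7.79 Y4.50 E1.6494

At z = 14.08 mm: the cube (footprint 6.5×9) is included at this height; the cube at (15.5, 9) (footprint 5.5×6) is included at this height; the cylinder at (14.5, 11): section is a regular 32-gon, circumradius r=7.5; Taking the first minus the rest: starting from the 6.5×9 cube, the 5.5×6 cube at (15.5, 9) misses the remaining region (no effect); the r=7.5 cylinder at (14.5, 11) misses the remaining region (no effect) — 1 connected region; the cone at (14, 9.5) does not reach this height (z outside [2, 10]); Taking the first minus the rest: none of the subtracted shapes is present at this height, so the result so far is unchanged — 1 connected region; (whole slice rotated 60° about Z — lengths, areas and connectivity unchanged). The outline is a single polygon with 4 vertices. Extrusion per mm of travel: 0.4 × 0.32 / (π × 0.875²) = 0.053216. Accumulating E over each segment gives final E = 1.6494.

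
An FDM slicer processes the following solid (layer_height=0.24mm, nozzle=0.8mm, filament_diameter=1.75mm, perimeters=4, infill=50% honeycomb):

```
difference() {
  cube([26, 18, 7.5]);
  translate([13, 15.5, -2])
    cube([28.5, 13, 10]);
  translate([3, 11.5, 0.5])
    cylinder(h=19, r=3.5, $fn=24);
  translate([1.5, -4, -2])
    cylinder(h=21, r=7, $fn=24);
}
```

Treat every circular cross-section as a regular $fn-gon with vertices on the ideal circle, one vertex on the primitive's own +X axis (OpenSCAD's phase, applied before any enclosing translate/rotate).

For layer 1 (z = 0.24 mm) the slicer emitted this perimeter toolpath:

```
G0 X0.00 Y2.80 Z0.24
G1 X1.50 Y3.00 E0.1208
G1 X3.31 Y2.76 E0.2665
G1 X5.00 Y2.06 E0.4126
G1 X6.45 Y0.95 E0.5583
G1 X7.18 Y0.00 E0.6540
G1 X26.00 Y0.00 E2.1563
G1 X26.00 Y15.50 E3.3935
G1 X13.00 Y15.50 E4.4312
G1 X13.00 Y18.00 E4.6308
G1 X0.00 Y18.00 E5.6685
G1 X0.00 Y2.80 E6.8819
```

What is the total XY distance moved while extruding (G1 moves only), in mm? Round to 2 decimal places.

Sum the Euclidean lengths of each G1 segment: total = 86.21 mm.

86.21 mm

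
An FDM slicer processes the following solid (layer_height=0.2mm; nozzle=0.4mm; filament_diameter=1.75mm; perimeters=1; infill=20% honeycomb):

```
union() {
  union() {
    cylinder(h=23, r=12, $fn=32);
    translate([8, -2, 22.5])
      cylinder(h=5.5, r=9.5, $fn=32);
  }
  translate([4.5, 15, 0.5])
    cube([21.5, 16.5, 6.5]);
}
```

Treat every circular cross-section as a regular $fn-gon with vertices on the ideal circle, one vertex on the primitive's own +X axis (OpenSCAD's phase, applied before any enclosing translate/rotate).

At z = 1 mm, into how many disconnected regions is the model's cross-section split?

At z = 1 mm: the cylinder: section is a regular 32-gon, circumradius r=12; the cylinder at (8, -2) is not intersected at this z (z outside [22.5, 28]); Taking the union: only the r=12 cylinder is present, so the union is just that shape — 1 connected region; the cube at (4.5, 15) is present — its section is the full 21.5×16.5 rectangle; Combining (union): the 2 present regions are separate (no shared area or edge), so areas and boundary lengths simply add and each stays a separate island — 2 connected regions. The result has 2 disconnected regions.

2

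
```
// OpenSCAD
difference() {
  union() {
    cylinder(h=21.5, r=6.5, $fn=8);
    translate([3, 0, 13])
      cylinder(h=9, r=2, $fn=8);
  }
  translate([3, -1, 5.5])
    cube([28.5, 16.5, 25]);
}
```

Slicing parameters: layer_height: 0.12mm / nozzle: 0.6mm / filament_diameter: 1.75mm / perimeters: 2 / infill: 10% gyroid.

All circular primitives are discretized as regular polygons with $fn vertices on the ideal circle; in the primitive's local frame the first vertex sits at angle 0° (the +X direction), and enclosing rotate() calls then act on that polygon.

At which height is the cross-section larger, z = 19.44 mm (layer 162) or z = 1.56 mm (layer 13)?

layer 13 (z = 1.56 mm)

Layer 162 (z = 19.44): the r=6.5 cylinder gives a regular 8-gon of circumradius 6.5 (constant along its height) (area = (8/2)·6.500²·sin(360°/8) = 119.50 mm²); the r=2 cylinder at (3, 0) gives a regular 8-gon of circumradius 2 (constant along its height) (area = (8/2)·2.000²·sin(360°/8) = 11.31 mm²); Taking the union: the r=2 cylinder at (3, 0) lies entirely inside the r=6.5 cylinder, so the union is just the r=6.5 cylinder — area = 119.50 mm²; the cube at (3, -1) is present — its section is the full 28.5×16.5 rectangle (area 470.25 mm²); Taking the first minus the rest: starting from the result so far (119.50 mm²), the 28.5×16.5 cube at (3, -1) partially overlaps it — only the 15.53 mm² overlap (of its 470.25 mm²) is removed, clipping the outline — area = 103.97 mm². So its area = 103.97 mm². Layer 13 (z = 1.56): the cylinder: section is a regular 8-gon, circumradius r=6.5 (area = (8/2)·6.500²·sin(360°/8) = 119.50 mm²); the cylinder at (3, 0) is absent (z outside [13, 22]); Taking the union: only the r=6.5 cylinder is present, so the union is just that shape — area = 119.50 mm²; the cube at (3, -1) is absent (z outside [5.5, 30.5]); After the difference (first − rest): none of the subtracted shapes is present at this height, so the result so far is unchanged — area = 119.50 mm². So its area = 119.50 mm². Layer 13 is larger (119.50 vs 103.97 mm²).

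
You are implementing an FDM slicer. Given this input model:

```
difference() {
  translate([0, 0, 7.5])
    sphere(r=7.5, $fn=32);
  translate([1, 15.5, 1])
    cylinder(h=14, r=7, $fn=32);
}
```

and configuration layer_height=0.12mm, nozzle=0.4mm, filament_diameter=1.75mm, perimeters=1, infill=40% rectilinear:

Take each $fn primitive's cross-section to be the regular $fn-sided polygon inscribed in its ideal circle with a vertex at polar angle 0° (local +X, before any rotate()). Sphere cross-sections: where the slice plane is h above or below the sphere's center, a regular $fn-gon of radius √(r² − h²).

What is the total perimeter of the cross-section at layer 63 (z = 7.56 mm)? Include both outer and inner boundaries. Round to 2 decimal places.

At z = 7.56 mm: the sphere: section is a regular 32-gon, circumradius = √(r²−h²) = √(7.5²−0.06²) = 7.500 (perimeter = 2·32·7.500·sin(180°/32) = 47.05 mm); the r=7 cylinder at (1, 15.5) contributes a regular 32-gon of circumradius 7 (perimeter = 2·32·7.000·sin(180°/32) = 43.91 mm); Taking the first minus the rest: starting from the r=7.5 sphere, the r=7 cylinder at (1, 15.5) misses the remaining region (no effect) — boundary = 47.05 mm. Overall, the cross-section is a single solid region. Total boundary length (outer) = 47.05 mm.

47.05 mm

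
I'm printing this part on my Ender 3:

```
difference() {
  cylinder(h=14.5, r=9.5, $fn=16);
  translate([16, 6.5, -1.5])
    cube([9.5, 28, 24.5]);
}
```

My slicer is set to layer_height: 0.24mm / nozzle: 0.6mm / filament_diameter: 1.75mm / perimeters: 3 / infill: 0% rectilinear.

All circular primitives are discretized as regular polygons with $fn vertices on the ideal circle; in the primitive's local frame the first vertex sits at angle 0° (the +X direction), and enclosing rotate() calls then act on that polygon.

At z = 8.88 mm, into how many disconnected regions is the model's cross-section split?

1

At z = 8.88 mm: the r=9.5 cylinder contributes a regular 16-gon of circumradius 9.5; the cube at (16, 6.5) is present — its section is the full 9.5×28 rectangle; Subtracting the remaining from the first: starting from the r=9.5 cylinder, the 9.5×28 cube at (16, 6.5) misses the remaining region (no effect) — 1 connected region. The result has 1 disconnected region.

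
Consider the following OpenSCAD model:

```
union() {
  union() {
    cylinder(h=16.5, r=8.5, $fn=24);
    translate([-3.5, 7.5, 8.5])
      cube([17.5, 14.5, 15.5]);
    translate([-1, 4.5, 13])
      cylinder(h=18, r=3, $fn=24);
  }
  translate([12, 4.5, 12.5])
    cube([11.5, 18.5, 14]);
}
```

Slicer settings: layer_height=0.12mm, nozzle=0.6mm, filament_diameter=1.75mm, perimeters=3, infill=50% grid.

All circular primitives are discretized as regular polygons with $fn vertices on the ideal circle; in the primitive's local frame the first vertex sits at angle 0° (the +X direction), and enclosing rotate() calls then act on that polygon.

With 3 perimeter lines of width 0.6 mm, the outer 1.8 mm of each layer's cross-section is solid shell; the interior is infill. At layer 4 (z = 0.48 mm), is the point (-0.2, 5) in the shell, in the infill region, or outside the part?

At z = 0.48 mm: the r=8.5 cylinder gives a regular 24-gon of circumradius 8.5 (constant along its height); the cube at (-3.5, 7.5) is absent (z outside [8.5, 24]); the cylinder at (-1, 4.5) does not reach this height (z outside [13, 31]); Taking the union: only the r=8.5 cylinder is present, so the union is just that shape — 1 connected region; the cube at (12, 4.5) is absent (z outside [12.5, 26.5]); Merging all regions: only that combined region is present, so the union is just that shape — 1 connected region. Overall, the cross-section is a single solid region. The nearest boundary edge runs (0.00, 8.50)→(-2.20, 8.21); distance from the point to it = 3.44 mm. The point is inside the cross-section and 3.44 mm from the nearest boundary — more than the 1.8 mm shell width (3 × 0.6), so it's in the infill interior.

infill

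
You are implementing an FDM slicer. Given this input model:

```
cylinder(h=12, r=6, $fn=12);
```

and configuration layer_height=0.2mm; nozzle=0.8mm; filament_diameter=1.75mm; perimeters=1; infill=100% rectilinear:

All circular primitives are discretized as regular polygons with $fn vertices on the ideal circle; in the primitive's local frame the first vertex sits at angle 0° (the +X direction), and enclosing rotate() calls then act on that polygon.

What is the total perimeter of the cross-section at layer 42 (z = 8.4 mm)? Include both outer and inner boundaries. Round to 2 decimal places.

37.27 mm

At z = 8.4 mm: the r=6 cylinder gives a regular 12-gon of circumradius 6 (constant along its height) (perimeter = 2·12·6.000·sin(180°/12) = 37.27 mm). Overall, the cross-section is a single solid region. Total boundary length (outer) = 37.27 mm.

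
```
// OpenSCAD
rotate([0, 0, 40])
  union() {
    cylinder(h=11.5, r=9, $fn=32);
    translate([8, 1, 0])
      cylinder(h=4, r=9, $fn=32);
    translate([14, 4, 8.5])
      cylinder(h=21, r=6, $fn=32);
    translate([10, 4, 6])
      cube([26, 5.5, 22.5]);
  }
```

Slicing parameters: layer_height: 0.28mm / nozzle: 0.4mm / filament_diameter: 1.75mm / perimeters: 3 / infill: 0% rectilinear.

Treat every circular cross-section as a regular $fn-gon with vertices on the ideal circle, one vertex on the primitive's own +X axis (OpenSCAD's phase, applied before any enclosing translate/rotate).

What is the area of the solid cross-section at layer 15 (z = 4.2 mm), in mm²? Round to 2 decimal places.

At z = 4.2 mm: the r=9 cylinder contributes a regular 32-gon of circumradius 9 (area = (32/2)·9.000²·sin(360°/32) = 252.84 mm²); the cylinder at (8, 1) is not intersected at this z (z outside [0, 4]); the cylinder at (14, 4) is not intersected at this z (z outside [8.5, 29.5]); the cube at (10, 4) is absent (z outside [6, 28.5]); Combining (union): only the r=9 cylinder is present, so the union is just that shape — area = 252.84 mm²; (whole slice rotated 40° about Z — lengths, areas and connectivity unchanged). Overall, the cross-section is a single solid region. Net area = 252.84 mm².

252.84 mm²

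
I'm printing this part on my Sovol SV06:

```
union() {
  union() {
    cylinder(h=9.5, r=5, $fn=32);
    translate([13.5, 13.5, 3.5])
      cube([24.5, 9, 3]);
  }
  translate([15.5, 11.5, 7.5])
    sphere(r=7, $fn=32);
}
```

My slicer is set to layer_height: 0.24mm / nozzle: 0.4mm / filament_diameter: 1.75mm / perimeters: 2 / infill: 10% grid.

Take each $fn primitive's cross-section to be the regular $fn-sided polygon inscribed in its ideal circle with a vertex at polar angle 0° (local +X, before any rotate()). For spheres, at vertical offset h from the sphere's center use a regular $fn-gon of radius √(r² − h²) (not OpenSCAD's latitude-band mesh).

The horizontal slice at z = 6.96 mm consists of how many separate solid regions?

2

At z = 6.96 mm: the r=5 cylinder gives a regular 32-gon of circumradius 5 (constant along its height); the cube at (13.5, 13.5) does not reach this height (z outside [3.5, 6.5]); Merging all regions: only the r=5 cylinder is present, so the union is just that shape — 1 connected region; the r=7 sphere at (15.5, 11.5) contributes a regular 32-gon of circumradius √(7²−0.54²) = 6.979; Merging all regions: the 2 present regions are separate (no shared area or edge), so areas and boundary lengths simply add and each stays a separate island — 2 connected regions. The result has 2 disconnected regions.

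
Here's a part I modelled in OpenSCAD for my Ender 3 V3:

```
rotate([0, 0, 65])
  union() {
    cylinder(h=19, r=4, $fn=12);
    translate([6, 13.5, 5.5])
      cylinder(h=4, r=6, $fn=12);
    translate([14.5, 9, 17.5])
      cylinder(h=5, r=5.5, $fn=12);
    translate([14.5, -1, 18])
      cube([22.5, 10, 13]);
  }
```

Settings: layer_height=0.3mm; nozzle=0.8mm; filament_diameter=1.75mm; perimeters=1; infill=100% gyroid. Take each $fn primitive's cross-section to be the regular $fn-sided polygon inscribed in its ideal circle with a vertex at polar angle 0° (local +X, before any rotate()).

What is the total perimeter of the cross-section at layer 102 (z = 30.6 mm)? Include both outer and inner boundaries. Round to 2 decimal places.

65.00 mm

At z = 30.6 mm: the cylinder is absent (z outside [0, 19]); the cylinder at (6, 13.5) does not reach this height (z outside [5.5, 9.5]); the cylinder at (14.5, 9) does not reach this height (z outside [17.5, 22.5]); the 22.5×10 cube at (14.5, -1) contributes its full rectangle (perimeter 65.00 mm); Combining (union): only the 22.5×10 cube at (14.5, -1) is present, so the union is just that shape — boundary = 65.00 mm; (whole slice rotated 65° about Z — lengths, areas and connectivity unchanged). Overall, the cross-section is a single solid region. Total boundary length (outer) = 65.00 mm.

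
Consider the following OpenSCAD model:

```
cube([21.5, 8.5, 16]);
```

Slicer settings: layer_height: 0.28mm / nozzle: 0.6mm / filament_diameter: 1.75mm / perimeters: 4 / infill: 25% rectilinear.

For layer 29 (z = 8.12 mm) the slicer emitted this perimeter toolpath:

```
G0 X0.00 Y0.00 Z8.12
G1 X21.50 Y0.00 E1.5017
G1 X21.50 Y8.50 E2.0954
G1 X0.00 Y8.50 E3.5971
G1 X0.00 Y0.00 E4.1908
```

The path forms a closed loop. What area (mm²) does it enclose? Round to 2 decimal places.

182.75 mm²

Apply the shoelace formula to the sequence of (X, Y) vertices; enclosed area = 182.75 mm².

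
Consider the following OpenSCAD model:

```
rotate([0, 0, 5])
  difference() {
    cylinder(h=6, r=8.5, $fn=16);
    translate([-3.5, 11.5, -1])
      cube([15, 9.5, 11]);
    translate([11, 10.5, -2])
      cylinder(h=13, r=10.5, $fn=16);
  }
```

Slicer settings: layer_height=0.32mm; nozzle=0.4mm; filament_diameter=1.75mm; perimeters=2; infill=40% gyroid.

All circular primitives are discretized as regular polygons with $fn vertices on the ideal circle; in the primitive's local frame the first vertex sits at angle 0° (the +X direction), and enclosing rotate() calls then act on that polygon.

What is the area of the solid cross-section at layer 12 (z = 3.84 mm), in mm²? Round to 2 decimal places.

194.88 mm²

At z = 3.84 mm: the r=8.5 cylinder contributes a regular 16-gon of circumradius 8.5 (area = (16/2)·8.500²·sin(360°/16) = 221.19 mm²); the cube at (-3.5, 11.5) is present — its section is the full 15×9.5 rectangle (area 142.50 mm²); the r=10.5 cylinder at (11, 10.5) contributes a regular 16-gon of circumradius 10.5 (area = (16/2)·10.500²·sin(360°/16) = 337.53 mm²); Taking the first minus the rest: starting from the r=8.5 cylinder (221.19 mm²), the 15×9.5 cube at (-3.5, 11.5) misses the remaining region (no effect); the r=10.5 cylinder at (11, 10.5) partially overlaps it — only the 26.31 mm² overlap (of its 337.53 mm²) is removed, clipping the outline — area = 194.88 mm²; (whole slice rotated 5° about Z — lengths, areas and connectivity unchanged). Overall, the cross-section is a single solid region. Net area = 194.88 mm².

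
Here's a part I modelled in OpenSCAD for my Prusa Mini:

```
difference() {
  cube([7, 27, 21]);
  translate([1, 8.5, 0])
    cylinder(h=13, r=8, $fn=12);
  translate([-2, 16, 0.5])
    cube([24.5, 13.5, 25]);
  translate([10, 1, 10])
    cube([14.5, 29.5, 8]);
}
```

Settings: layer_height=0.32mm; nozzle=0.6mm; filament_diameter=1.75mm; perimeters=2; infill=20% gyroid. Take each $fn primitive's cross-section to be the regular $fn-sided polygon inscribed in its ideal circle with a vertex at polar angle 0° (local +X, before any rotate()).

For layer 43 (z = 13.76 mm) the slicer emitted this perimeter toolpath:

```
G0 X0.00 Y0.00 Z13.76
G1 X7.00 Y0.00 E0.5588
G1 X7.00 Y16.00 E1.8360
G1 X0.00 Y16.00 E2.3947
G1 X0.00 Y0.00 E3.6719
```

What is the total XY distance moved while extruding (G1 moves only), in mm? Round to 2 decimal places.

46.00 mm

Sum the Euclidean lengths of each G1 segment: total = 46.00 mm.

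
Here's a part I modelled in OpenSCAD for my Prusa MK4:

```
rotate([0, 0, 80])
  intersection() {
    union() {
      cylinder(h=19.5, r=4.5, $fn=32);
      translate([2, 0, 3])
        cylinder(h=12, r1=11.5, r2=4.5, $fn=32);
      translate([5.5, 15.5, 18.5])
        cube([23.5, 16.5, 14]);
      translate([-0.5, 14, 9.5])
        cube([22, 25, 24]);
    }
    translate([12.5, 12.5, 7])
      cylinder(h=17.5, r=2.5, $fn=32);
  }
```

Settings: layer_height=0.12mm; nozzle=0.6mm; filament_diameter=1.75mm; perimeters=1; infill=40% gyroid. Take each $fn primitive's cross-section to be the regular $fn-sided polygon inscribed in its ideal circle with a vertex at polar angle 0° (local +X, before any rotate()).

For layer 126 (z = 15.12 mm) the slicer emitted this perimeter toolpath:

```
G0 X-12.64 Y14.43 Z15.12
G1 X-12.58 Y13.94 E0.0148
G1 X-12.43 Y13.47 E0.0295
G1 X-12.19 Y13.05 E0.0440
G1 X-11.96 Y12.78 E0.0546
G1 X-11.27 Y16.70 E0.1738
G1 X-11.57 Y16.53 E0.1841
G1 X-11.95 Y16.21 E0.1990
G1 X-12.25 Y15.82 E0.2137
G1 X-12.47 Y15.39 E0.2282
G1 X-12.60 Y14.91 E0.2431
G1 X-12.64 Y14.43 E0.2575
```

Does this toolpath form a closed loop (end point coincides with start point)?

yes

Start point (G0): (-12.64, 14.43). End point (last G1): the path returns to the start — closed.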